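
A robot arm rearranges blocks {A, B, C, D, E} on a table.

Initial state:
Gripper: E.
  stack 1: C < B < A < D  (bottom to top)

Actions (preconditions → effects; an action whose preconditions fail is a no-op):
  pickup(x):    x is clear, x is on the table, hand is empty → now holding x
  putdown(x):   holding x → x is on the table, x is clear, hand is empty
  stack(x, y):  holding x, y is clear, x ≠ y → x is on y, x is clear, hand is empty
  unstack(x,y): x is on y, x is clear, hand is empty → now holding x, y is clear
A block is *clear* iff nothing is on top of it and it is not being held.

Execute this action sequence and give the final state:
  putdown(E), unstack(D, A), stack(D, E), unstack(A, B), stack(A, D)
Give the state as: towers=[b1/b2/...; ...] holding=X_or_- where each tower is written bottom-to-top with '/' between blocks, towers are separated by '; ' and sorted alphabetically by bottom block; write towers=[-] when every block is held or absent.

towers=[C/B; E/D/A] holding=-

step 1 (putdown(E)): towers=[C/B/A/D; E] holding=-
step 2 (unstack(D, A)): towers=[C/B/A; E] holding=D
step 3 (stack(D, E)): towers=[C/B/A; E/D] holding=-
step 4 (unstack(A, B)): towers=[C/B; E/D] holding=A
step 5 (stack(A, D)): towers=[C/B; E/D/A] holding=-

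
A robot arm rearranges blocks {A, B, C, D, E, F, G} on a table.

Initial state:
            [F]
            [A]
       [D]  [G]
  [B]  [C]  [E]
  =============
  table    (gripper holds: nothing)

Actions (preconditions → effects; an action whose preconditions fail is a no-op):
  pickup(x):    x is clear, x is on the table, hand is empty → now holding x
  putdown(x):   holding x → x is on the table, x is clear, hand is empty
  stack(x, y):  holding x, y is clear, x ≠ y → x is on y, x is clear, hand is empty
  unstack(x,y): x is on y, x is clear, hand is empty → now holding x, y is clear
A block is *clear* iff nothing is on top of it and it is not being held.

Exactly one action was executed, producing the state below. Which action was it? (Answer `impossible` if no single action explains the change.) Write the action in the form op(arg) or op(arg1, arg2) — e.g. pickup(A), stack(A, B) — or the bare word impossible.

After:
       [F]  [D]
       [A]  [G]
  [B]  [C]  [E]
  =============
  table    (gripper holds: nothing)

target: towers=[B; C/A/F; E/G/D] holding=-
         pickup(B) → towers=[C/D; E/G/A/F] holding=B
     unstack(F, A) → towers=[B; C/D; E/G/A] holding=F
     unstack(D, C) → towers=[B; C; E/G/A/F] holding=D
none of the 3 applicable actions match → impossible

impossible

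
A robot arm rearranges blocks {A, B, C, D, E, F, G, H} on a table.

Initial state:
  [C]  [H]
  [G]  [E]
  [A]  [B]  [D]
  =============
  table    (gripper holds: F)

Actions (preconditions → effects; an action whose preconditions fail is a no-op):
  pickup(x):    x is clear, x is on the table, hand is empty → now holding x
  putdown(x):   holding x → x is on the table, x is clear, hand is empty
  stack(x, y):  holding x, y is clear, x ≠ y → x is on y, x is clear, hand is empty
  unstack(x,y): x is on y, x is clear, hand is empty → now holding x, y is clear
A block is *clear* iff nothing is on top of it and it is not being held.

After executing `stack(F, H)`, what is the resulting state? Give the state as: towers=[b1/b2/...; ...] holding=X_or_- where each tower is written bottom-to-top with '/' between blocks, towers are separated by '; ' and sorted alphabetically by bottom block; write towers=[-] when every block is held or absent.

before: towers=[A/G/C; B/E/H; D] holding=F
pre[stack(F, H)]: holding(F) ok, clear(H) ok, F≠H ok
all met → apply stack(F, H)
after:  towers=[A/G/C; B/E/H/F; D] holding=-

towers=[A/G/C; B/E/H/F; D] holding=-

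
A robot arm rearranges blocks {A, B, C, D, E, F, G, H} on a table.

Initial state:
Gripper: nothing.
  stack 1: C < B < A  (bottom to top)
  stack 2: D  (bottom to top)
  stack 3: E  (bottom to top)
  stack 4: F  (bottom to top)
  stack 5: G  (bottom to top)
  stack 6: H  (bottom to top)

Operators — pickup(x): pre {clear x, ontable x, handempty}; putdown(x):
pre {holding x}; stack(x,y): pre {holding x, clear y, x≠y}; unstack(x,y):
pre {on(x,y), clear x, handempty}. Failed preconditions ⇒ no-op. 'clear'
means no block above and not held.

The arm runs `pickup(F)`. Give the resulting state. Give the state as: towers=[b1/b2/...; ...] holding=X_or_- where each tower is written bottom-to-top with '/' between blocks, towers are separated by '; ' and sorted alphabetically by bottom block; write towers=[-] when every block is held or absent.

before: towers=[C/B/A; D; E; F; G; H] holding=-
pre[pickup(F)]: clear(F) ok, ontable(F) ok, handempty ok
all met → apply pickup(F)
after:  towers=[C/B/A; D; E; G; H] holding=F

towers=[C/B/A; D; E; G; H] holding=F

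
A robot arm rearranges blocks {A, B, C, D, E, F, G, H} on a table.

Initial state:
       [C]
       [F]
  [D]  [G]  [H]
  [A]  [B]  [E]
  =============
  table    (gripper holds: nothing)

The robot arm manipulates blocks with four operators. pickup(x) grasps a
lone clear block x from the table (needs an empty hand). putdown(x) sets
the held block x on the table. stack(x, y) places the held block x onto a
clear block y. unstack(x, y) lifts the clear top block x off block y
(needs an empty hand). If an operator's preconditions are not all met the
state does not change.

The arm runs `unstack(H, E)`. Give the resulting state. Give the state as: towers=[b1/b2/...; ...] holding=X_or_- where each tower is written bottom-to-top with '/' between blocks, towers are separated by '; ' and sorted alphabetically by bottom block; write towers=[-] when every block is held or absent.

before: towers=[A/D; B/G/F/C; E/H] holding=-
pre[unstack(H, E)]: on(H,E) yes, clear(H) yes, handempty yes
all met → apply unstack(H, E)
after:  towers=[A/D; B/G/F/C; E] holding=H

towers=[A/D; B/G/F/C; E] holding=H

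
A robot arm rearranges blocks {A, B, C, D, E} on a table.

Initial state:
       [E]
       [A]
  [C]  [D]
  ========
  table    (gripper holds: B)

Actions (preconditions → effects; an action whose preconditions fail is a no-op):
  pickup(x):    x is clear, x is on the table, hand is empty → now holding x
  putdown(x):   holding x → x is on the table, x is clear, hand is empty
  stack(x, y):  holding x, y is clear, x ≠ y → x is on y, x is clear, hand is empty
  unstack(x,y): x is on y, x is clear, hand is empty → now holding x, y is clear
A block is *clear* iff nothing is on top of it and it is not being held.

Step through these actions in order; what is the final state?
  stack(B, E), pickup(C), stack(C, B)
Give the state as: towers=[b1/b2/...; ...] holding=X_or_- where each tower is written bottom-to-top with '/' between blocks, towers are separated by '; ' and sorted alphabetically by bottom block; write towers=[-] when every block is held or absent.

step 1 (stack(B, E)): towers=[C; D/A/E/B] holding=-
step 2 (pickup(C)): towers=[D/A/E/B] holding=C
step 3 (stack(C, B)): towers=[D/A/E/B/C] holding=-

towers=[D/A/E/B/C] holding=-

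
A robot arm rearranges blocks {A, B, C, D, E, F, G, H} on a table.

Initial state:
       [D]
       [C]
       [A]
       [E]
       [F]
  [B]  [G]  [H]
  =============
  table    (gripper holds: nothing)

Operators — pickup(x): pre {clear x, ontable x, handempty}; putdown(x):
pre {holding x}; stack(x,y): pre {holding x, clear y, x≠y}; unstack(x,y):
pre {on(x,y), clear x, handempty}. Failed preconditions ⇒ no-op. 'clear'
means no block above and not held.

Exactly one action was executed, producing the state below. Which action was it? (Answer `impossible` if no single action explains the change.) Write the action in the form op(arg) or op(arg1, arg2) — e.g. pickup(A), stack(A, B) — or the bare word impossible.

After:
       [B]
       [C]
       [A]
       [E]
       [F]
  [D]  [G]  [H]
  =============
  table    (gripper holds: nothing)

impossible

target: towers=[D; G/F/E/A/C/B; H] holding=-
         pickup(H) → towers=[B; G/F/E/A/C/D] holding=H
         pickup(B) → towers=[G/F/E/A/C/D; H] holding=B
     unstack(D, C) → towers=[B; G/F/E/A/C; H] holding=D
none of the 3 applicable actions match → impossible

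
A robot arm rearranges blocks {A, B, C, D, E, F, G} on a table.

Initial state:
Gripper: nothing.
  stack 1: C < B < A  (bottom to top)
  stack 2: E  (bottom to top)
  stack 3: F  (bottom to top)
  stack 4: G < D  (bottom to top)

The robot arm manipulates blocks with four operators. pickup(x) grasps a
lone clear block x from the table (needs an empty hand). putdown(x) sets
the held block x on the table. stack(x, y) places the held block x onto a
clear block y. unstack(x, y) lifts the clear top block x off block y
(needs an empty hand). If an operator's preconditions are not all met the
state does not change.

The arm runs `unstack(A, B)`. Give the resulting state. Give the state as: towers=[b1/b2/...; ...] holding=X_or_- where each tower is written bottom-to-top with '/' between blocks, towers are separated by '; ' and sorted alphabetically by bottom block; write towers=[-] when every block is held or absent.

towers=[C/B; E; F; G/D] holding=A

before: towers=[C/B/A; E; F; G/D] holding=-
pre[unstack(A, B)]: on(A,B) yes, clear(A) yes, handempty yes
all met → apply unstack(A, B)
after:  towers=[C/B; E; F; G/D] holding=A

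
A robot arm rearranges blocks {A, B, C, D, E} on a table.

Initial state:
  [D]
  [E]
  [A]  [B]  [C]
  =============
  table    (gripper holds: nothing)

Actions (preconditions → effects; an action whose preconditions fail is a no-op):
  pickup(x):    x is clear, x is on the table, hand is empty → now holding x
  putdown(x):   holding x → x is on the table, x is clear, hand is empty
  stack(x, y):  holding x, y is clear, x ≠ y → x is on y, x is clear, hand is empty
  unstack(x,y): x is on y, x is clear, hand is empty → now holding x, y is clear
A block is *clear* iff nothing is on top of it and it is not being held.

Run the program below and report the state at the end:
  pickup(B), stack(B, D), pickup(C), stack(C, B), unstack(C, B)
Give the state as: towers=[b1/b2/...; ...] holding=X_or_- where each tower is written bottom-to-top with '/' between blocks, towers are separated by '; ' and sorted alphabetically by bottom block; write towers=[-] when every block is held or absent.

towers=[A/E/D/B] holding=C

step 1 (pickup(B)): towers=[A/E/D; C] holding=B
step 2 (stack(B, D)): towers=[A/E/D/B; C] holding=-
step 3 (pickup(C)): towers=[A/E/D/B] holding=C
step 4 (stack(C, B)): towers=[A/E/D/B/C] holding=-
step 5 (unstack(C, B)): towers=[A/E/D/B] holding=C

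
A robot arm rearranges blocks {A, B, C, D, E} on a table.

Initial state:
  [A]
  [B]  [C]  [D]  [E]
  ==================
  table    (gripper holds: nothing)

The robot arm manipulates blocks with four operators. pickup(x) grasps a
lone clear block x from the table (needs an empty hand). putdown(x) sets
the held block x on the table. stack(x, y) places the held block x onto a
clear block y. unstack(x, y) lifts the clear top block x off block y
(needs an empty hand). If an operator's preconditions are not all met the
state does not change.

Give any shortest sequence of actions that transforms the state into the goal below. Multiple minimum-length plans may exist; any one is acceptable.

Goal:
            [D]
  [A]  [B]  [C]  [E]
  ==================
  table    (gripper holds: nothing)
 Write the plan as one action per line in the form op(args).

pickup(D)
stack(D, C)
unstack(A, B)
putdown(A)

step 1 (pickup(D)): towers=[B/A; C; E] holding=D
step 2 (stack(D, C)): towers=[B/A; C/D; E] holding=-
step 3 (unstack(A, B)): towers=[B; C/D; E] holding=A
step 4 (putdown(A)): towers=[A; B; C/D; E] holding=-
goal check: towers=[A; B; C/D; E] holding=- — reached (length 4, optimal by BFS)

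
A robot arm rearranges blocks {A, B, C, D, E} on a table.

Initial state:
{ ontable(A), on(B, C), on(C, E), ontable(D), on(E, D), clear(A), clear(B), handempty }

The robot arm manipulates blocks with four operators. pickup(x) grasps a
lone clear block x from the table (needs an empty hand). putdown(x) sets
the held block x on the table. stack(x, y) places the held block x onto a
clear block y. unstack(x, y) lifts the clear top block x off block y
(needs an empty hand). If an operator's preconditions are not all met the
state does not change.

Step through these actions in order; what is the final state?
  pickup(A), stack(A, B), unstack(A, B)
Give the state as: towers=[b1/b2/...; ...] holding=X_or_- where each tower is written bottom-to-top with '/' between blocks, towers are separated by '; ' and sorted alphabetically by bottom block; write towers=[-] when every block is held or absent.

towers=[D/E/C/B] holding=A

step 1 (pickup(A)): towers=[D/E/C/B] holding=A
step 2 (stack(A, B)): towers=[D/E/C/B/A] holding=-
step 3 (unstack(A, B)): towers=[D/E/C/B] holding=A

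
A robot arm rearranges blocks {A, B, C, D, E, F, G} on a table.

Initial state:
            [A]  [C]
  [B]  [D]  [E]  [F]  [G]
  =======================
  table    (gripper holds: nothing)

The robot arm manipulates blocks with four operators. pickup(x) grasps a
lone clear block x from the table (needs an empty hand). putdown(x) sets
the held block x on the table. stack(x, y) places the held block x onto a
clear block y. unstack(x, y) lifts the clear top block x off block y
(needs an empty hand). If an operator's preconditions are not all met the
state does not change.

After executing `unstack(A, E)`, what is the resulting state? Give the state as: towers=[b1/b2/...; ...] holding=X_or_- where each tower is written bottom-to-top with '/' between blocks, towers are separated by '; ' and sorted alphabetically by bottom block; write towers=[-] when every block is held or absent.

towers=[B; D; E; F/C; G] holding=A

before: towers=[B; D; E/A; F/C; G] holding=-
pre[unstack(A, E)]: on(A,E) ✓, clear(A) ✓, handempty ✓
all met → apply unstack(A, E)
after:  towers=[B; D; E; F/C; G] holding=A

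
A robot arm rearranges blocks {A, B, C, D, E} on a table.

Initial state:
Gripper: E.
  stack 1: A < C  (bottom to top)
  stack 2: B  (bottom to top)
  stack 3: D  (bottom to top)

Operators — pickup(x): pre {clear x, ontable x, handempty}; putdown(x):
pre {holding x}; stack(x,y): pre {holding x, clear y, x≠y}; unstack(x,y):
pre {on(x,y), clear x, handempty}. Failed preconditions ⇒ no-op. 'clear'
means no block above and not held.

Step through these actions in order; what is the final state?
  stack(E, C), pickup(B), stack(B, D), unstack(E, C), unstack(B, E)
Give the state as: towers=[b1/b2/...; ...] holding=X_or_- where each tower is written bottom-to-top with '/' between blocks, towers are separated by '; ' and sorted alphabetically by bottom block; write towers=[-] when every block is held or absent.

towers=[A/C; D/B] holding=E

step 1 (stack(E, C)): towers=[A/C/E; B; D] holding=-
step 2 (pickup(B)): towers=[A/C/E; D] holding=B
step 3 (stack(B, D)): towers=[A/C/E; D/B] holding=-
step 4 (unstack(E, C)): towers=[A/C; D/B] holding=E
step 5 (unstack(B, E)) [no-op]: towers=[A/C; D/B] holding=E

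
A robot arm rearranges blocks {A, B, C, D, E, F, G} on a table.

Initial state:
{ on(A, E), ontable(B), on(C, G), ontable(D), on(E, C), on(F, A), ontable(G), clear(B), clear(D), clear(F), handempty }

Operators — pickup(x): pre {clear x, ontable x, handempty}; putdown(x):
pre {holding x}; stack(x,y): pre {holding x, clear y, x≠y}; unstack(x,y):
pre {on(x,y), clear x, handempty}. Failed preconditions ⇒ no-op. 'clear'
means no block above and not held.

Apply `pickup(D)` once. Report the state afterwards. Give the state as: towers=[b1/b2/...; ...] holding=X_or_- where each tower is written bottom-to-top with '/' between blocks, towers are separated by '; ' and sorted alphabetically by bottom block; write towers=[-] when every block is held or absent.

before: towers=[B; D; G/C/E/A/F] holding=-
pre[pickup(D)]: clear(D) ✓, ontable(D) ✓, handempty ✓
all met → apply pickup(D)
after:  towers=[B; G/C/E/A/F] holding=D

towers=[B; G/C/E/A/F] holding=D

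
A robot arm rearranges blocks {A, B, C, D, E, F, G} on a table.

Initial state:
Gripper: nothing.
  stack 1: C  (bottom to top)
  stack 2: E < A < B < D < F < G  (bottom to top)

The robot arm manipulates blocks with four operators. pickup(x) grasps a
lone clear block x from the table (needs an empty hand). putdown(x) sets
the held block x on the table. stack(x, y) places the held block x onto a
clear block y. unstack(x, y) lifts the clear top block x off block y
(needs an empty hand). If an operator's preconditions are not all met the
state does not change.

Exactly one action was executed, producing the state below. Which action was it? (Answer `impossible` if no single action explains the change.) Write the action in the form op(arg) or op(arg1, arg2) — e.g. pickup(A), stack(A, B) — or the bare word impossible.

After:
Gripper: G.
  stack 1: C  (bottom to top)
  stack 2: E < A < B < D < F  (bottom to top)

unstack(G, F)

target: towers=[C; E/A/B/D/F] holding=G
     unstack(G, F) → towers=[C; E/A/B/D/F] holding=G  ← match
         pickup(C) → towers=[E/A/B/D/F/G] holding=C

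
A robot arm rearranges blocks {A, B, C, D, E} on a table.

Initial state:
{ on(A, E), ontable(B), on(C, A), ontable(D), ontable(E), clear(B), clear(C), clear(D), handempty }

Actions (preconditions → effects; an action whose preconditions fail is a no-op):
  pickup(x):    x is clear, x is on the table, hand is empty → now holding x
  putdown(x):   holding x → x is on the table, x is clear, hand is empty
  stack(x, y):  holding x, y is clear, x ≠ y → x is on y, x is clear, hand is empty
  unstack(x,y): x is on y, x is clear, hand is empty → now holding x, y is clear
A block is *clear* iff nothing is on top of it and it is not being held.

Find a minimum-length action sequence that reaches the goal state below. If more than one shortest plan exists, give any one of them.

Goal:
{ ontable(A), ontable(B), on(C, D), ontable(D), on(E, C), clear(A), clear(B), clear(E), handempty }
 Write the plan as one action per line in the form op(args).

unstack(C, A)
stack(C, D)
unstack(A, E)
putdown(A)
pickup(E)
stack(E, C)

step 1 (unstack(C, A)): towers=[B; D; E/A] holding=C
step 2 (stack(C, D)): towers=[B; D/C; E/A] holding=-
step 3 (unstack(A, E)): towers=[B; D/C; E] holding=A
step 4 (putdown(A)): towers=[A; B; D/C; E] holding=-
step 5 (pickup(E)): towers=[A; B; D/C] holding=E
step 6 (stack(E, C)): towers=[A; B; D/C/E] holding=-
goal check: towers=[A; B; D/C/E] holding=- — reached (length 6, optimal by BFS)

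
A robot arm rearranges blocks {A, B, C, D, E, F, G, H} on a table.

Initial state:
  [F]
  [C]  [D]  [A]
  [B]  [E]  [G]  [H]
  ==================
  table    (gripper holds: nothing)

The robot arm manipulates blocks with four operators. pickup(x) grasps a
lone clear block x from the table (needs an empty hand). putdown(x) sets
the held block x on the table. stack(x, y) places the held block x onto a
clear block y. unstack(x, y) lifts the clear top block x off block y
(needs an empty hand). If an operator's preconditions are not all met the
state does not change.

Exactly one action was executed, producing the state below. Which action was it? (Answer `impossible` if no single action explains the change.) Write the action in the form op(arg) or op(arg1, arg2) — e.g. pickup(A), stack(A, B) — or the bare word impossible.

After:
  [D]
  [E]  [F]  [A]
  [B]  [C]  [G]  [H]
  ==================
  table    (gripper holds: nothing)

impossible

target: towers=[B/E/D; C/F; G/A; H] holding=-
     unstack(A, G) → towers=[B/C/F; E/D; G; H] holding=A
         pickup(H) → towers=[B/C/F; E/D; G/A] holding=H
     unstack(F, C) → towers=[B/C; E/D; G/A; H] holding=F
     unstack(D, E) → towers=[B/C/F; E; G/A; H] holding=D
none of the 4 applicable actions match → impossible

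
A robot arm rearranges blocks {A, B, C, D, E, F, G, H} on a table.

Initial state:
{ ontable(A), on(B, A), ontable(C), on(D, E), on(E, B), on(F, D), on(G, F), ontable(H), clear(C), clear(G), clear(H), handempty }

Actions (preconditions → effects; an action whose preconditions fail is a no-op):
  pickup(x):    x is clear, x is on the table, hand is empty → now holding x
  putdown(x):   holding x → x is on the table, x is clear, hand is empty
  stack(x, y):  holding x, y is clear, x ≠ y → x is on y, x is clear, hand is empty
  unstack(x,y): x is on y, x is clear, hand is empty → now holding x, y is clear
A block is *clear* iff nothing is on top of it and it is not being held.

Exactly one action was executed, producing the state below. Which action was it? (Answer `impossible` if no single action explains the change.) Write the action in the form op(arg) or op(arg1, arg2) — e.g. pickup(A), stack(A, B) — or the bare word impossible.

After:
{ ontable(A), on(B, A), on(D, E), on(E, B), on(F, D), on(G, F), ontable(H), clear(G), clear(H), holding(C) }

target: towers=[A/B/E/D/F/G; H] holding=C
     unstack(G, F) → towers=[A/B/E/D/F; C; H] holding=G
         pickup(H) → towers=[A/B/E/D/F/G; C] holding=H
         pickup(C) → towers=[A/B/E/D/F/G; H] holding=C  ← match

pickup(C)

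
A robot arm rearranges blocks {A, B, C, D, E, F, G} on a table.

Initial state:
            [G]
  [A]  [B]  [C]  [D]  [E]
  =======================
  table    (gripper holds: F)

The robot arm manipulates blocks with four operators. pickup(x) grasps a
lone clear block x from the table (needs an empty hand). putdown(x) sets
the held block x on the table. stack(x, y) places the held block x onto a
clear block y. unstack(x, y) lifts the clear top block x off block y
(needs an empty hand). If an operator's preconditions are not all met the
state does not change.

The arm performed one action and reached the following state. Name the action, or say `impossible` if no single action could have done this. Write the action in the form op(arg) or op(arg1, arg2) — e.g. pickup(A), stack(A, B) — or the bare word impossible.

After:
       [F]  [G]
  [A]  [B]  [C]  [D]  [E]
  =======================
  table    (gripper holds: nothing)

stack(F, B)

target: towers=[A; B/F; C/G; D; E] holding=-
        putdown(F) → towers=[A; B; C/G; D; E; F] holding=-
       stack(F, B) → towers=[A; B/F; C/G; D; E] holding=-  ← match
       stack(F, G) → towers=[A; B; C/G/F; D; E] holding=-
       stack(F, D) → towers=[A; B; C/G; D/F; E] holding=-
       stack(F, A) → towers=[A/F; B; C/G; D; E] holding=-
       stack(F, E) → towers=[A; B; C/G; D; E/F] holding=-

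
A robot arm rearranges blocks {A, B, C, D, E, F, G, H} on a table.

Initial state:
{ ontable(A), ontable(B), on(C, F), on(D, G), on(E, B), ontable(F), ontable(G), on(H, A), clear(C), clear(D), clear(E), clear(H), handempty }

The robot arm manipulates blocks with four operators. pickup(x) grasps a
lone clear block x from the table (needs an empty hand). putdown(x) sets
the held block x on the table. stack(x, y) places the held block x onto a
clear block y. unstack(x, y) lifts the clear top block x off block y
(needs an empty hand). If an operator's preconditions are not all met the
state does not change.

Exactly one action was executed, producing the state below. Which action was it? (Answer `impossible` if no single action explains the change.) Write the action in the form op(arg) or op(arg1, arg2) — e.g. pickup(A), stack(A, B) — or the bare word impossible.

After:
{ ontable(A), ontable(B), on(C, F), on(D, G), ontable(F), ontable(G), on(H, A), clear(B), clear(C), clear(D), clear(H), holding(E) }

unstack(E, B)

target: towers=[A/H; B; F/C; G/D] holding=E
     unstack(E, B) → towers=[A/H; B; F/C; G/D] holding=E  ← match
     unstack(H, A) → towers=[A; B/E; F/C; G/D] holding=H
     unstack(D, G) → towers=[A/H; B/E; F/C; G] holding=D
     unstack(C, F) → towers=[A/H; B/E; F; G/D] holding=C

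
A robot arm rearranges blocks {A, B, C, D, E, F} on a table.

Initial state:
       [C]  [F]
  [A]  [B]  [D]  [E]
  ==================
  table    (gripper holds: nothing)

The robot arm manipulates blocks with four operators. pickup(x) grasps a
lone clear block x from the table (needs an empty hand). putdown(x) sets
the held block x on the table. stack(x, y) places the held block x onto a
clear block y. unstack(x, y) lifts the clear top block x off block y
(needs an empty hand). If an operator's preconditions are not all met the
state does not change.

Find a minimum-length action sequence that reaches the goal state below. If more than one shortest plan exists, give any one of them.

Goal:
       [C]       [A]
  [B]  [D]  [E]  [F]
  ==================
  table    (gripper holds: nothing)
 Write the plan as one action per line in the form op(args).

unstack(F, D)
putdown(F)
pickup(A)
stack(A, F)
unstack(C, B)
stack(C, D)

step 1 (unstack(F, D)): towers=[A; B/C; D; E] holding=F
step 2 (putdown(F)): towers=[A; B/C; D; E; F] holding=-
step 3 (pickup(A)): towers=[B/C; D; E; F] holding=A
step 4 (stack(A, F)): towers=[B/C; D; E; F/A] holding=-
step 5 (unstack(C, B)): towers=[B; D; E; F/A] holding=C
step 6 (stack(C, D)): towers=[B; D/C; E; F/A] holding=-
goal check: towers=[B; D/C; E; F/A] holding=- — reached (length 6, optimal by BFS)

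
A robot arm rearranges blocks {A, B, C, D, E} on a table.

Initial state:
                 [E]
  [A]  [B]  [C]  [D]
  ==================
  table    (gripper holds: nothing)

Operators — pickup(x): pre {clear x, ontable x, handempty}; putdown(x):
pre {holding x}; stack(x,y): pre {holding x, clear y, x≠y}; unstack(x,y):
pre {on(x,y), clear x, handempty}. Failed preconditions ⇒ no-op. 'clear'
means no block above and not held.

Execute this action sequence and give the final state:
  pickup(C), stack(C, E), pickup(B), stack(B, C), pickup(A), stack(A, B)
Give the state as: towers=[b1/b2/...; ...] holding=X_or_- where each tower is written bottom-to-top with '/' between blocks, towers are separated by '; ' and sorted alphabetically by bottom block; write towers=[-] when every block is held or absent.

towers=[D/E/C/B/A] holding=-

step 1 (pickup(C)): towers=[A; B; D/E] holding=C
step 2 (stack(C, E)): towers=[A; B; D/E/C] holding=-
step 3 (pickup(B)): towers=[A; D/E/C] holding=B
step 4 (stack(B, C)): towers=[A; D/E/C/B] holding=-
step 5 (pickup(A)): towers=[D/E/C/B] holding=A
step 6 (stack(A, B)): towers=[D/E/C/B/A] holding=-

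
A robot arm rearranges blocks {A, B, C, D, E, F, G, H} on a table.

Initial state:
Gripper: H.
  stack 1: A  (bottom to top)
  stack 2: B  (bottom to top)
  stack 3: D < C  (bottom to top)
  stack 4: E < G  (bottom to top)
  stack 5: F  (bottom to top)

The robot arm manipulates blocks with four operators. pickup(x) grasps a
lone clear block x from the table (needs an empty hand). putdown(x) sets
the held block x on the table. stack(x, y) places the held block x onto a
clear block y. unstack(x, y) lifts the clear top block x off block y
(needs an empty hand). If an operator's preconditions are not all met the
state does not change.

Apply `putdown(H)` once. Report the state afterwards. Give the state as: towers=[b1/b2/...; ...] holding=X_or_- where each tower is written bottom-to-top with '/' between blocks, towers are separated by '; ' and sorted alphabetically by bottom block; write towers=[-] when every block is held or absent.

towers=[A; B; D/C; E/G; F; H] holding=-

before: towers=[A; B; D/C; E/G; F] holding=H
pre[putdown(H)]: holding(H) yes
all met → apply putdown(H)
after:  towers=[A; B; D/C; E/G; F; H] holding=-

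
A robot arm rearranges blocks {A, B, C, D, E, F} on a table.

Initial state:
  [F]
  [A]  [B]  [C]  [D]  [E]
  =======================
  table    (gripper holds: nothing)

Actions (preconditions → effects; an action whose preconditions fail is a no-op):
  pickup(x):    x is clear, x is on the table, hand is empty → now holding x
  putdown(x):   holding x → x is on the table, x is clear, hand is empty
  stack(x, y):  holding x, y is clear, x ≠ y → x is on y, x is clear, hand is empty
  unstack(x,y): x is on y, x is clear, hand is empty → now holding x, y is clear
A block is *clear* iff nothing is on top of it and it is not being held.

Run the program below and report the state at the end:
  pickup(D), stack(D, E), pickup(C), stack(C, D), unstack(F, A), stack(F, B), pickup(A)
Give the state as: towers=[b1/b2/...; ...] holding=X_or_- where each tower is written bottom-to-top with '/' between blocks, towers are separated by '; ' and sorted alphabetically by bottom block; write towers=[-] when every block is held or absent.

step 1 (pickup(D)): towers=[A/F; B; C; E] holding=D
step 2 (stack(D, E)): towers=[A/F; B; C; E/D] holding=-
step 3 (pickup(C)): towers=[A/F; B; E/D] holding=C
step 4 (stack(C, D)): towers=[A/F; B; E/D/C] holding=-
step 5 (unstack(F, A)): towers=[A; B; E/D/C] holding=F
step 6 (stack(F, B)): towers=[A; B/F; E/D/C] holding=-
step 7 (pickup(A)): towers=[B/F; E/D/C] holding=A

towers=[B/F; E/D/C] holding=A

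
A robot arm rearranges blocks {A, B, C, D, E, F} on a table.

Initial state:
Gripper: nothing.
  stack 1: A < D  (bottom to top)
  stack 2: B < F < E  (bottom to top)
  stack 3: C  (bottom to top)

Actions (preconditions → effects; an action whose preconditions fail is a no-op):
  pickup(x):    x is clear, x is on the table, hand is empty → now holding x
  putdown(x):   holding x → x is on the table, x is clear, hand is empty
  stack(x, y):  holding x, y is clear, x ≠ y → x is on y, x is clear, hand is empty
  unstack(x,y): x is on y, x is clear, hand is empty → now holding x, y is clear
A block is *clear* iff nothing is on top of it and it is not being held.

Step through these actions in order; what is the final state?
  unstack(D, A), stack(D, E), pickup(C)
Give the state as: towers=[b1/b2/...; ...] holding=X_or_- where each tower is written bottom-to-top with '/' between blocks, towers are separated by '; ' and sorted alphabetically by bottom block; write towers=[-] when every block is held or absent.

towers=[A; B/F/E/D] holding=C

step 1 (unstack(D, A)): towers=[A; B/F/E; C] holding=D
step 2 (stack(D, E)): towers=[A; B/F/E/D; C] holding=-
step 3 (pickup(C)): towers=[A; B/F/E/D] holding=C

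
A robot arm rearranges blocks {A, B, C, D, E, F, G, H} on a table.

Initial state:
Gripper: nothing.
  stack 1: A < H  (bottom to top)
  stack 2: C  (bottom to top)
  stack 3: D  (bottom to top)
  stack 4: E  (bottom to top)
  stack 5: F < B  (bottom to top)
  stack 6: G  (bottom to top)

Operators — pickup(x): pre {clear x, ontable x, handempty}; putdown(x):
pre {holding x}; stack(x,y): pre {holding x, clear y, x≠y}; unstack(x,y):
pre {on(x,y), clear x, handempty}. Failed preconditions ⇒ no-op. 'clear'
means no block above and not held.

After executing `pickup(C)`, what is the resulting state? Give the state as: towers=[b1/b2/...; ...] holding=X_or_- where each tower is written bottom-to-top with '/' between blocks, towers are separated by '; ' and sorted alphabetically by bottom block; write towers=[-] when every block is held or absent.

towers=[A/H; D; E; F/B; G] holding=C

before: towers=[A/H; C; D; E; F/B; G] holding=-
pre[pickup(C)]: clear(C) ok, ontable(C) ok, handempty ok
all met → apply pickup(C)
after:  towers=[A/H; D; E; F/B; G] holding=C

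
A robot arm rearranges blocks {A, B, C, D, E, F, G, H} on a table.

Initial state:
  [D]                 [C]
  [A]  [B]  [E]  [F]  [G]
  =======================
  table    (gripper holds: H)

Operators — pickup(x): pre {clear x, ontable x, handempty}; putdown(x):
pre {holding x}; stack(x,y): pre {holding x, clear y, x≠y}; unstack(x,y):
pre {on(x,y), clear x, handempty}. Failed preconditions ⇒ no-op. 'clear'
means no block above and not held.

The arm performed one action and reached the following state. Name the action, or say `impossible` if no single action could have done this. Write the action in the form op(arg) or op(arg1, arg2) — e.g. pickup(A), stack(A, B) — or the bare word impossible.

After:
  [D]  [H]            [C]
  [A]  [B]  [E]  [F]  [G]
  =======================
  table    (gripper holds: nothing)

stack(H, B)

target: towers=[A/D; B/H; E; F; G/C] holding=-
        putdown(H) → towers=[A/D; B; E; F; G/C; H] holding=-
       stack(H, E) → towers=[A/D; B; E/H; F; G/C] holding=-
       stack(H, B) → towers=[A/D; B/H; E; F; G/C] holding=-  ← match
       stack(H, F) → towers=[A/D; B; E; F/H; G/C] holding=-
       stack(H, D) → towers=[A/D/H; B; E; F; G/C] holding=-
       stack(H, C) → towers=[A/D; B; E; F; G/C/H] holding=-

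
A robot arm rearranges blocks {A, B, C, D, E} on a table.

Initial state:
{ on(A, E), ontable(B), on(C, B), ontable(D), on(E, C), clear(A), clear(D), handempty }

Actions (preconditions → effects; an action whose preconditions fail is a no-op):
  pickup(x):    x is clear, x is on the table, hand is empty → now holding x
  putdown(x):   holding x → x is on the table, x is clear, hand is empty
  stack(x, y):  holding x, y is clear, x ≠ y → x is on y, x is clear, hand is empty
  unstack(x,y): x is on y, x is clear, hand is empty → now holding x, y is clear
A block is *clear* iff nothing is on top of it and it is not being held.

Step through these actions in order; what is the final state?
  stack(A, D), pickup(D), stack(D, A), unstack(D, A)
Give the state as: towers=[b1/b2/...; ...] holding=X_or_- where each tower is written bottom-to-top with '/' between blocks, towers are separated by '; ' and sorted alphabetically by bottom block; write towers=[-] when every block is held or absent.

towers=[B/C/E/A] holding=D

step 1 (stack(A, D)) [no-op]: towers=[B/C/E/A; D] holding=-
step 2 (pickup(D)): towers=[B/C/E/A] holding=D
step 3 (stack(D, A)): towers=[B/C/E/A/D] holding=-
step 4 (unstack(D, A)): towers=[B/C/E/A] holding=D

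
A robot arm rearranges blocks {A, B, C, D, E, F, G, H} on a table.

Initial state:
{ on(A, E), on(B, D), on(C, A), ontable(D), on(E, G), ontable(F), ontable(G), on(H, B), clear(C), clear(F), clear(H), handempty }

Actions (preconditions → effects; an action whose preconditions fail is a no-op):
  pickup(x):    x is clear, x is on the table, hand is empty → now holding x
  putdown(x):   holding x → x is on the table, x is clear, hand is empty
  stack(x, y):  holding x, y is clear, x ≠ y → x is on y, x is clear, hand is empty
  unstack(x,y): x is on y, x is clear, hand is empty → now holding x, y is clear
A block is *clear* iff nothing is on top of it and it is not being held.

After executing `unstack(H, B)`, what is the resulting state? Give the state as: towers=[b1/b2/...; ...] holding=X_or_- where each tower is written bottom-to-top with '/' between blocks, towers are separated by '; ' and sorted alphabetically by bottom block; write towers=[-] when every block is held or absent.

towers=[D/B; F; G/E/A/C] holding=H

before: towers=[D/B/H; F; G/E/A/C] holding=-
pre[unstack(H, B)]: on(H,B) ✓, clear(H) ✓, handempty ✓
all met → apply unstack(H, B)
after:  towers=[D/B; F; G/E/A/C] holding=H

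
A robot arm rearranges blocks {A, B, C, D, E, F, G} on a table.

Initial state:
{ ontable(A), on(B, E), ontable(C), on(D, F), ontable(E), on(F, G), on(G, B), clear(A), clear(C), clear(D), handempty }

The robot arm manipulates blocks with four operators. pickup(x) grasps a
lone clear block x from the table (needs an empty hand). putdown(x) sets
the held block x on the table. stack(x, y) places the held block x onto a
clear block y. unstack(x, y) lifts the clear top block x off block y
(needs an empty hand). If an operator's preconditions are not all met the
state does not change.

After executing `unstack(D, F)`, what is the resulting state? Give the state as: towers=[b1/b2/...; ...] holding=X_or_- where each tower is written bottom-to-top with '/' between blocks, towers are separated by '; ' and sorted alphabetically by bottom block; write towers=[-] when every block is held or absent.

before: towers=[A; C; E/B/G/F/D] holding=-
pre[unstack(D, F)]: on(D,F) yes, clear(D) yes, handempty yes
all met → apply unstack(D, F)
after:  towers=[A; C; E/B/G/F] holding=D

towers=[A; C; E/B/G/F] holding=D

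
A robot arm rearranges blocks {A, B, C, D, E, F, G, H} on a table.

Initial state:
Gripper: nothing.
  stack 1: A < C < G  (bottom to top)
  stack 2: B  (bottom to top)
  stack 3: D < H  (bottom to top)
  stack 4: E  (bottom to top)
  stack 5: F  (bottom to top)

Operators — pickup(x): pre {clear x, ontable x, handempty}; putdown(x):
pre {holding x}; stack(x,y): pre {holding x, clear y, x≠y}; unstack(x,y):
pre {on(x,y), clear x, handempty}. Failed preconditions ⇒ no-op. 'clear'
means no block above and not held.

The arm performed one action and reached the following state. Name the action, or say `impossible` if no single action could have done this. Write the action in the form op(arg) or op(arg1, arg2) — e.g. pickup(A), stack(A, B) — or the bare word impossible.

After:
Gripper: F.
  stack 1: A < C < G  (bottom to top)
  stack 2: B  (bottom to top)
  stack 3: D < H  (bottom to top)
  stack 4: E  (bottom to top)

target: towers=[A/C/G; B; D/H; E] holding=F
     unstack(G, C) → towers=[A/C; B; D/H; E; F] holding=G
         pickup(E) → towers=[A/C/G; B; D/H; F] holding=E
     unstack(H, D) → towers=[A/C/G; B; D; E; F] holding=H
         pickup(B) → towers=[A/C/G; D/H; E; F] holding=B
         pickup(F) → towers=[A/C/G; B; D/H; E] holding=F  ← match

pickup(F)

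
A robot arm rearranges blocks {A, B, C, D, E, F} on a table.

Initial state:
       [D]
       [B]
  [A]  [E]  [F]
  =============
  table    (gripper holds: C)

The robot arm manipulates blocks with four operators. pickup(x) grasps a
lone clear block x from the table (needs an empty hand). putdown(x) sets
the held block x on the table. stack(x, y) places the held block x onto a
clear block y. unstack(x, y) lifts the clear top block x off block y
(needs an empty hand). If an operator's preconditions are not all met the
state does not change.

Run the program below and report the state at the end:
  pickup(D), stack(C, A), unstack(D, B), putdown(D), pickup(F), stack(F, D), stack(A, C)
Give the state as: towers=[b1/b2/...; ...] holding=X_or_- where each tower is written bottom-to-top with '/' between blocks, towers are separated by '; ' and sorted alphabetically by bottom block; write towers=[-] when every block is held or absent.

step 1 (pickup(D)) [no-op]: towers=[A; E/B/D; F] holding=C
step 2 (stack(C, A)): towers=[A/C; E/B/D; F] holding=-
step 3 (unstack(D, B)): towers=[A/C; E/B; F] holding=D
step 4 (putdown(D)): towers=[A/C; D; E/B; F] holding=-
step 5 (pickup(F)): towers=[A/C; D; E/B] holding=F
step 6 (stack(F, D)): towers=[A/C; D/F; E/B] holding=-
step 7 (stack(A, C)) [no-op]: towers=[A/C; D/F; E/B] holding=-

towers=[A/C; D/F; E/B] holding=-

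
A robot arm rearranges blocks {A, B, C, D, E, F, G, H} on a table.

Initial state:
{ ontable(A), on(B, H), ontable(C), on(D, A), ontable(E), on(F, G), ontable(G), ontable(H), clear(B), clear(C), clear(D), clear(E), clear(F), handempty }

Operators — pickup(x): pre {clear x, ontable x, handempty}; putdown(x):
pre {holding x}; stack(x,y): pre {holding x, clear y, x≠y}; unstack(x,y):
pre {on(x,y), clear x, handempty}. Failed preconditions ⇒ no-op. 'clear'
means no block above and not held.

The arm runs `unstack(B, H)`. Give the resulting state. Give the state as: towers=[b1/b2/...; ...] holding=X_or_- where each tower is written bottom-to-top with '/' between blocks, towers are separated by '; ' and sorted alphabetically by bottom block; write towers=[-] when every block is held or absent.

before: towers=[A/D; C; E; G/F; H/B] holding=-
pre[unstack(B, H)]: on(B,H) yes, clear(B) yes, handempty yes
all met → apply unstack(B, H)
after:  towers=[A/D; C; E; G/F; H] holding=B

towers=[A/D; C; E; G/F; H] holding=B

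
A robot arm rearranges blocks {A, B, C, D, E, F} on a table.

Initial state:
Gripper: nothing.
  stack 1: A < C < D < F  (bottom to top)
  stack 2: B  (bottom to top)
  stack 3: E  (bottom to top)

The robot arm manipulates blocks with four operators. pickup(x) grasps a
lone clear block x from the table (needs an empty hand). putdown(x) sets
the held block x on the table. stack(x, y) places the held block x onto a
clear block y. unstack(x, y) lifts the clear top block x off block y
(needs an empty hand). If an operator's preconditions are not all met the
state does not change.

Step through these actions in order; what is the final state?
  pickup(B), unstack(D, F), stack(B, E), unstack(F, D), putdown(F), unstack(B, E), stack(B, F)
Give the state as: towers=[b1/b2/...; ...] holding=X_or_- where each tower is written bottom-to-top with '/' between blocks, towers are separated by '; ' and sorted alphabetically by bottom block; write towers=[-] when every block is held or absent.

step 1 (pickup(B)): towers=[A/C/D/F; E] holding=B
step 2 (unstack(D, F)) [no-op]: towers=[A/C/D/F; E] holding=B
step 3 (stack(B, E)): towers=[A/C/D/F; E/B] holding=-
step 4 (unstack(F, D)): towers=[A/C/D; E/B] holding=F
step 5 (putdown(F)): towers=[A/C/D; E/B; F] holding=-
step 6 (unstack(B, E)): towers=[A/C/D; E; F] holding=B
step 7 (stack(B, F)): towers=[A/C/D; E; F/B] holding=-

towers=[A/C/D; E; F/B] holding=-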